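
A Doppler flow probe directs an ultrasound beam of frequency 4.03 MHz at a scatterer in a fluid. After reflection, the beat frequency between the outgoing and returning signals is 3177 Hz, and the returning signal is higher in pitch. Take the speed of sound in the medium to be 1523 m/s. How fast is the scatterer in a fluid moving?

0.60 m/s

Double Doppler shift off a moving reflector: f₂ = f₀ · (v + u)/(v − u) (u > 0 toward emitter).
Returning signal is higher, so f₂ = f₀ + Δf = 4030000 + 3177 = 4033177 Hz.
Rearranging, u = v · (f₂ − f₀)/(f₂ + f₀) = 1523 × 3177/8063177 ≈ 0.60 m/s.
So the scatterer in a fluid is moving at 0.60 m/s toward the emitter.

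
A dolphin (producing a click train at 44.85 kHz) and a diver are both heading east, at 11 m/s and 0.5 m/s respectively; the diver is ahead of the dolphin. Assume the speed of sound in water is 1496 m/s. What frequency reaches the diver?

The diver is ahead, so the dolphin is moving toward it while the diver is moving away from the dolphin.
General Doppler shift: f' = f · (v − v_o)/(v − v_s).
f' = 44.85 × (1496 − 0.5)/(1496 − 11) = 44.85 × 1495.5/1485 ≈ 45.2 kHz.

45.2 kHz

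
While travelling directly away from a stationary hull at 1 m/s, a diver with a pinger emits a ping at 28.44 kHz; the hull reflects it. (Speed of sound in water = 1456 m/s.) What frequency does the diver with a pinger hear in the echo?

The hull receives the sound from a moving source: f₁ = f₀ · v/(v + v_e) = 28.44 × 1456/1457 ≈ 28.4 kHz.
On the return leg the diver with a pinger is a moving observer: f₂ = f₁ · (v − v_e)/v = 28.4 × 1455/1456 ≈ 28.4 kHz.

28.4 kHz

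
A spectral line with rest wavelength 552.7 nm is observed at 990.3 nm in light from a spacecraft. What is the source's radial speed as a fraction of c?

λ'/λ₀ = 1.7917 > 1 (redshift), so the source is receding.
λ'/λ₀ = √((1 + β)/(1 − β)) for a receding source ⇒ β = (r² − 1)/(r² + 1) with r = λ'/λ₀.
β = (3.2104 − 1)/(3.2104 + 1) ≈ 0.525.

0.525c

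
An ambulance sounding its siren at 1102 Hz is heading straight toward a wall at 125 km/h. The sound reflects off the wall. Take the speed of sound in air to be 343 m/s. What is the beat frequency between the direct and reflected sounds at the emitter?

125 km/h = 34.72 m/s.
The wall receives the sound from a moving source: f₁ = f₀ · v/(v − v_e) = 1102 × 343/308.28 ≈ 1226 Hz.
On the return leg the ambulance is a moving observer: f₂ = f₁ · (v + v_e)/v = 1226 × 377.72/343 ≈ 1350 Hz.
Beat against the emitted tone: |f₂ − f₀| = 2v_e·f₀/(v − v_e) = 2 × 34.72 × 1102/308.28 ≈ 248 Hz.

248 Hz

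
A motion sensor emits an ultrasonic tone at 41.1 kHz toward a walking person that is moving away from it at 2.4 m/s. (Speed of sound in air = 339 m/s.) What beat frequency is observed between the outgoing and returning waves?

578 Hz

The walking person first receives the wave as a moving observer: f₁ = f₀ · (v − u)/v = 41.1 × (339 − 2.4)/339 ≈ 40.809 kHz.
On reflection it acts as a source moving away from the stationary detector: f₂ = f₁ · v/(v + u) = 40.809 × 339/341.4 ≈ 40.522 kHz.
Equivalently f₂ = f₀ · (v − u)/(v + u).
Beat frequency (with f₀ = 41100 Hz): |f₂ − f₀| = 2u·f₀/(v + u) = 2 × 2.4 × 41100/341.4 ≈ 578 Hz.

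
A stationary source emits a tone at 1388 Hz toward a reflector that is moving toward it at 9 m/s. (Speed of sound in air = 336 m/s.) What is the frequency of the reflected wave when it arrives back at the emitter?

The reflector first receives the wave as a moving observer: f₁ = f₀ · (v + u)/v = 1388 × (336 + 9)/336 ≈ 1425 Hz.
The reflection then acts as a moving source: f₂ = f₁ · v/(v − u) ≈ 1464 Hz.

1464 Hz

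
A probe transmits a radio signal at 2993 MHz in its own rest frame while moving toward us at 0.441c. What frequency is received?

Relativistic Doppler for frequency: f' = f₀ · √((1 + β)/(1 − β)).
f' = 2993 × √(1.4410/0.5590) = 2993 × 1.60556 ≈ 4805.4 MHz.

4805.4 MHz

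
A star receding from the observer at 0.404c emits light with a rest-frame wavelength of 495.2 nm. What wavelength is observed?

Relativistic Doppler for wavelength: λ' = λ₀ · √((1 + β)/(1 − β)).
λ' = 495.2 × √(1.4040/0.5960) = 495.2 × 1.53483 ≈ 760.0 nm.

760.0 nm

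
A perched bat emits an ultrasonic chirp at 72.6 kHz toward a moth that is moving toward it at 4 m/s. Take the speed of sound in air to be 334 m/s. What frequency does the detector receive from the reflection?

74.4 kHz

At the moth (a moving observer), f₁ = f₀ · (v + u)/v = 72.6 × 338/334 ≈ 73.5 kHz.
On reflection it acts as a source moving toward the stationary detector: f₂ = f₁ · v/(v − u) = 73.5 × 334/330 ≈ 74.4 kHz.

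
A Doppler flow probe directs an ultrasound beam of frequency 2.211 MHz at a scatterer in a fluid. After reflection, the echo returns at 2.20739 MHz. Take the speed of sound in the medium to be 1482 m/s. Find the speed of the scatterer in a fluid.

1.21 m/s

Double Doppler shift off a moving reflector: f₂ = f₀ · (v + u)/(v − u) (u > 0 toward emitter).
Rearranging, u = v · (f₂ − f₀)/(f₂ + f₀) = 1482 × -0.00361/4.41839 ≈ -1.21 m/s.
So the scatterer in a fluid is moving at 1.21 m/s away from the emitter.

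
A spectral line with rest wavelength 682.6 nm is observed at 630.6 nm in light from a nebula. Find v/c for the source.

0.079

λ'/λ₀ = 0.9238 < 1 (blueshift), so the source is approaching.
λ'/λ₀ = √((1 − β)/(1 + β)) for an approaching source ⇒ β = (1 − r²)/(1 + r²) with r = λ'/λ₀.
β = (1 − 0.8534)/(1 + 0.8534) ≈ 0.079.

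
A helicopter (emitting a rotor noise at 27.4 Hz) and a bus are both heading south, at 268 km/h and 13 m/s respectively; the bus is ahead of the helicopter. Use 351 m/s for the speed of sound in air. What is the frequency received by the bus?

268 km/h = 74.44 m/s.
The bus is ahead, so the helicopter is moving toward it while the bus is moving away from the helicopter.
General Doppler shift: f' = f · (v − v_o)/(v − v_s).
f' = 27.4 × (351 − 13)/(351 − 74.44) = 27.4 × 338/276.56 ≈ 33.5 Hz.

33.5 Hz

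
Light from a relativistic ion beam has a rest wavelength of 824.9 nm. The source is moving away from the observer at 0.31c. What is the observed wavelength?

Relativistic Doppler for wavelength: λ' = λ₀ · √((1 + β)/(1 − β)).
λ' = 824.9 × √(1.3100/0.6900) = 824.9 × 1.37788 ≈ 1136.6 nm.

1136.6 nm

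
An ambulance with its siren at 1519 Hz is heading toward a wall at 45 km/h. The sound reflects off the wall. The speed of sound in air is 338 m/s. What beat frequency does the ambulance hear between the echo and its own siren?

45 km/h = 12.5 m/s.
The wall receives the sound from a moving source: f₁ = f₀ · v/(v − v_e) = 1519 × 338/325.5 ≈ 1577.3 Hz.
On the return leg the ambulance is a moving observer: f₂ = f₁ · (v + v_e)/v = 1577.3 × 350.5/338 ≈ 1635.7 Hz.
Beat against the emitted tone: |f₂ − f₀| = 2v_e·f₀/(v − v_e) = 2 × 12.5 × 1519/325.5 ≈ 117 Hz.

117 Hz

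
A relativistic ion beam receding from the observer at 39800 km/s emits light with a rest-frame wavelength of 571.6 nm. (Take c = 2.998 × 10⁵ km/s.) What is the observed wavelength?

β = v/c = 39800/299800 = 0.1328.
Relativistic Doppler for wavelength: λ' = λ₀ · √((1 + β)/(1 − β)).
λ' = 571.6 × √(1.1328/0.8672) = 571.6 × 1.14287 ≈ 653.3 nm.

653.3 nm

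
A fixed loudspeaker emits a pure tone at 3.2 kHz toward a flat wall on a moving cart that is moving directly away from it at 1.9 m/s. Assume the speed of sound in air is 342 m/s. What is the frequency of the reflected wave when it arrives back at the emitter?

3.16 kHz

At the flat wall on a moving cart (a moving observer), f₁ = f₀ · (v − u)/v = 3.2 × 340.1/342 ≈ 3.18 kHz.
The reflection then acts as a moving source: f₂ = f₁ · v/(v + u) ≈ 3.16 kHz.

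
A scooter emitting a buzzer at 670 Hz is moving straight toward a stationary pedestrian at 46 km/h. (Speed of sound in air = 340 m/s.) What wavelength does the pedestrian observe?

46 km/h = 12.78 m/s.
With the source moving toward a stationary observer, f' = f · v/(v − v_s).
f' = 670 × 340/(340 − 12.78) ≈ 696 Hz.
λ' = v/f' = 340/696.163 ≈ 48.8 cm.

48.8 cm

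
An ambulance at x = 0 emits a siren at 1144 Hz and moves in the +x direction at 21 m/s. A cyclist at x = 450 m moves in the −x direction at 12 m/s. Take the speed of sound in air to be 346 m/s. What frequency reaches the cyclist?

1260 Hz

The observer lies on the +x side, so the source is heading toward the observer and the observer is heading toward the source.
With source approaching and observer approaching, f' = f · (v + v_o)/(v − v_s).
f' = 1144 × (346 + 12)/(346 − 21) = 1144 × 358/325 ≈ 1260 Hz.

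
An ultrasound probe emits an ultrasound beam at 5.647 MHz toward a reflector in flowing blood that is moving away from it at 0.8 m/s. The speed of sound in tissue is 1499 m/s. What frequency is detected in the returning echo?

The reflector in flowing blood first receives the wave as a moving observer: f₁ = f₀ · (v − u)/v = 5.647 × (1499 − 0.8)/1499 ≈ 5.644 MHz.
The reflection then acts as a moving source: f₂ = f₁ · v/(v + u) ≈ 5.641 MHz.

5.641 MHz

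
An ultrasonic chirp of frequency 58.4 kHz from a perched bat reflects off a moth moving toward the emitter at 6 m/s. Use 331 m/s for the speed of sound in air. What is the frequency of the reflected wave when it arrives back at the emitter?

At the moth (a moving observer), f₁ = f₀ · (v + u)/v = 58.4 × 337/331 ≈ 59.5 kHz.
On reflection it acts as a source moving toward the stationary detector: f₂ = f₁ · v/(v − u) = 59.5 × 331/325 ≈ 60.6 kHz.

60.6 kHz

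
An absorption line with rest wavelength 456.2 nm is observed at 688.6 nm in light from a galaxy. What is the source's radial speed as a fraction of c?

λ'/λ₀ = 1.5094 > 1 (redshift), so the source is receding.
λ'/λ₀ = √((1 + β)/(1 − β)) for a receding source ⇒ β = (r² − 1)/(r² + 1) with r = λ'/λ₀.
β = (2.2784 − 1)/(2.2784 + 1) ≈ 0.390.

0.390c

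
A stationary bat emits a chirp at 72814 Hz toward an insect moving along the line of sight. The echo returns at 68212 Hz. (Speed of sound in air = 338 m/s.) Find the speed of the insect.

Double Doppler shift off a moving reflector: f₂ = f₀ · (v + u)/(v − u) (u > 0 toward emitter).
Rearranging, u = v · (f₂ − f₀)/(f₂ + f₀) = 338 × -4602/141026 ≈ -11.0 m/s.
So the insect is moving at 11.0 m/s away from the emitter.

11.0 m/s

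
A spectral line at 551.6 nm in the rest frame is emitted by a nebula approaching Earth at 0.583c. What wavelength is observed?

283.1 nm

Relativistic Doppler for wavelength: λ' = λ₀ · √((1 − β)/(1 + β)).
λ' = 551.6 × √(0.4170/1.5830) = 551.6 × 0.51325 ≈ 283.1 nm.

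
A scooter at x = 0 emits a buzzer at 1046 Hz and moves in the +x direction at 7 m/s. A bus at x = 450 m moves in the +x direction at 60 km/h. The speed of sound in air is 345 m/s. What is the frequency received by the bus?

60 km/h = 16.67 m/s.
The observer lies on the +x side, so the source is heading toward the observer and the observer is heading away from the source.
General Doppler shift: f' = f · (v − v_o)/(v − v_s).
f' = 1046 × (345 − 16.67)/(345 − 7) = 1046 × 328.33/338 ≈ 1016 Hz.

1016 Hz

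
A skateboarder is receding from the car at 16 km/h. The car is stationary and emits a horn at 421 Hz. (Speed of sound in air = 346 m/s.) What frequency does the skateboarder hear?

16 km/h = 4.444 m/s.
Only the observer moves, away from the source, so f' = f · (v − v_o)/v.
f' = 421 × (346 − 4.444)/346 = 421 × 341.56/346 ≈ 416 Hz.

416 Hz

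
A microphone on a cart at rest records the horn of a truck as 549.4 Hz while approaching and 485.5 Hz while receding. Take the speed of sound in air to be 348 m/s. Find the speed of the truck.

21.5 m/s

f₁/f₂ = (v + v_s)/(v − v_s), so v_s = v · (f₁ − f₂)/(f₁ + f₂).
v_s = 348 × (549.4 − 485.5)/(549.4 + 485.5) = 348 × 63.9/1034.9 ≈ 21.5 m/s.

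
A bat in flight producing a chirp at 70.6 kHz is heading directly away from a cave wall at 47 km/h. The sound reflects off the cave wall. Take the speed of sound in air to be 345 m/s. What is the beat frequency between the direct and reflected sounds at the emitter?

5148 Hz

47 km/h = 13.06 m/s.
The cave wall receives the sound from a moving source: f₁ = f₀ · v/(v + v_e) = 70.6 × 345/358.06 ≈ 68.03 kHz.
On the return leg the bat in flight is a moving observer: f₂ = f₁ · (v − v_e)/v = 68.03 × 331.94/345 ≈ 65.45 kHz.
Equivalently f₂ = f₀ · (v − v_e)/(v + v_e).
Beat against the emitted tone (with f₀ = 70600 Hz): |f₂ − f₀| = 2v_e·f₀/(v + v_e) = 2 × 13.06 × 70600/358.06 ≈ 5148 Hz.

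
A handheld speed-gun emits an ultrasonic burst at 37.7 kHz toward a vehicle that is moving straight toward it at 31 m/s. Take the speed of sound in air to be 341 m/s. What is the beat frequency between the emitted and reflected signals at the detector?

The vehicle first receives the wave as a moving observer: f₁ = f₀ · (v + u)/v = 37.7 × (341 + 31)/341 ≈ 41.13 kHz.
On reflection it acts as a source moving toward the stationary detector: f₂ = f₁ · v/(v − u) = 41.13 × 341/310 ≈ 45.24 kHz.
Beat frequency (with f₀ = 37700 Hz): |f₂ − f₀| = 2u·f₀/(v − u) = 2 × 31 × 37700/310 ≈ 7540 Hz.

7540 Hz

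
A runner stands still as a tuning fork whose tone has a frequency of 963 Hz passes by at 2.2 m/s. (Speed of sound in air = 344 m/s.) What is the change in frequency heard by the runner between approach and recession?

12.3 Hz

Approaching: f₁ = f · v/(v − v_s) = 963 × 344/341.8 ≈ 969.2 Hz.
Receding: f₂ = f · v/(v + v_s) = 963 × 344/346.2 ≈ 956.9 Hz.
Drop: f₁ − f₂ = 2f·v·v_s/(v² − v_s²) = 2 × 963 × 344 × 2.2/(344² − 2.2²) ≈ 12.3 Hz.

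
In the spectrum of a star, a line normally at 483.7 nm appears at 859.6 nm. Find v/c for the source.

0.519c

λ'/λ₀ = 1.7771 > 1 (redshift), so the source is receding.
λ'/λ₀ = √((1 + β)/(1 − β)) for a receding source ⇒ β = (r² − 1)/(r² + 1) with r = λ'/λ₀.
β = (3.1582 − 1)/(3.1582 + 1) ≈ 0.519.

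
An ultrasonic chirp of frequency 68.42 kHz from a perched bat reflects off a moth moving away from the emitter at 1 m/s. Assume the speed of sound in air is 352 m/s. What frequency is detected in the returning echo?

At the moth (a moving observer), f₁ = f₀ · (v − u)/v = 68.42 × 351/352 ≈ 68.2 kHz.
The reflection then acts as a moving source: f₂ = f₁ · v/(v + u) ≈ 68.0 kHz.
Equivalently f₂ = f₀ · (v − u)/(v + u).

68.0 kHz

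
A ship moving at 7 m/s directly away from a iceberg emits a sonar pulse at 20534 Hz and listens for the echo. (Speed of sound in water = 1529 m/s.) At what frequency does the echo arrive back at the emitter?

The iceberg receives the sound from a moving source: f₁ = f₀ · v/(v + v_e) = 20534 × 1529/1536 ≈ 20440 Hz.
On the return leg the ship is a moving observer: f₂ = f₁ · (v − v_e)/v = 20440 × 1522/1529 ≈ 20347 Hz.
Equivalently f₂ = f₀ · (v − v_e)/(v + v_e).

20347 Hz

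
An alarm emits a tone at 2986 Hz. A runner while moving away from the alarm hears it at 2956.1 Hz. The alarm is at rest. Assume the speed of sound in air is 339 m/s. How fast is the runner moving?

f' = f · (v − v_o)/v ⇒ v_o = v · |f'/f − 1|.
v_o = 339 × |2956.1/2986 − 1| = 339 × 0.01001 ≈ 3.4 m/s.

3.4 m/s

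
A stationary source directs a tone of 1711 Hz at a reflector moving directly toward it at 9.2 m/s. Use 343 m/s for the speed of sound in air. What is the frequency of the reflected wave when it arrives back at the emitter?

At the reflector (a moving observer), f₁ = f₀ · (v + u)/v = 1711 × 352.2/343 ≈ 1757 Hz.
On reflection it acts as a source moving toward the stationary detector: f₂ = f₁ · v/(v − u) = 1757 × 343/333.8 ≈ 1805 Hz.
Equivalently f₂ = f₀ · (v + u)/(v − u).

1805 Hz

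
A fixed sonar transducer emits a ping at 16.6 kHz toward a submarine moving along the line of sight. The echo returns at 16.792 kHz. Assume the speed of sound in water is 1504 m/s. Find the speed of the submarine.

Double Doppler shift off a moving reflector: f₂ = f₀ · (v + u)/(v − u) (u > 0 toward emitter).
Rearranging, u = v · (f₂ − f₀)/(f₂ + f₀) = 1504 × 0.192/33.392 ≈ 8.6 m/s.
So the submarine is moving at 8.6 m/s toward the emitter.

8.6 m/s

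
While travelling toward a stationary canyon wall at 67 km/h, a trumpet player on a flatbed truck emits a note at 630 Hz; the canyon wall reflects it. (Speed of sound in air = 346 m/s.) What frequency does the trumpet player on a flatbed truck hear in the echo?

702 Hz

67 km/h = 18.61 m/s.
The canyon wall receives the sound from a moving source: f₁ = f₀ · v/(v − v_e) = 630 × 346/327.39 ≈ 666 Hz.
On the return leg the trumpet player on a flatbed truck is a moving observer: f₂ = f₁ · (v + v_e)/v = 666 × 364.61/346 ≈ 702 Hz.
Equivalently f₂ = f₀ · (v + v_e)/(v − v_e).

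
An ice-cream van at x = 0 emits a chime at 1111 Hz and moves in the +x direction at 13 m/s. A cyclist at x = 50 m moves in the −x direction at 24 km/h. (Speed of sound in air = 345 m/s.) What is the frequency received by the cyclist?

1177 Hz

24 km/h = 6.667 m/s.
The observer lies on the +x side, so the source is heading toward the observer and the observer is heading toward the source.
With source approaching and observer approaching, f' = f · (v + v_o)/(v − v_s).
f' = 1111 × (345 + 6.667)/(345 − 13) = 1111 × 351.67/332 ≈ 1177 Hz.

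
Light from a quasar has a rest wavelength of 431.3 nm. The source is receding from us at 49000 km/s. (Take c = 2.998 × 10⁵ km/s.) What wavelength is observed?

β = v/c = 49000/299800 = 0.1634.
Relativistic Doppler for wavelength: λ' = λ₀ · √((1 + β)/(1 − β)).
λ' = 431.3 × √(1.1634/0.8366) = 431.3 × 1.17930 ≈ 508.6 nm.

508.6 nm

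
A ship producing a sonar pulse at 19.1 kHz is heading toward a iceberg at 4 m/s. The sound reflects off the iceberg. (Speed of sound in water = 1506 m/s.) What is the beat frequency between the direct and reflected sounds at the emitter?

102 Hz

The iceberg receives the sound from a moving source: f₁ = f₀ · v/(v − v_e) = 19.1 × 1506/1502 ≈ 19.1509 kHz.
On the return leg the ship is a moving observer: f₂ = f₁ · (v + v_e)/v = 19.1509 × 1510/1506 ≈ 19.2017 kHz.
Beat against the emitted tone (with f₀ = 19100 Hz): |f₂ − f₀| = 2v_e·f₀/(v − v_e) = 2 × 4 × 19100/1502 ≈ 102 Hz.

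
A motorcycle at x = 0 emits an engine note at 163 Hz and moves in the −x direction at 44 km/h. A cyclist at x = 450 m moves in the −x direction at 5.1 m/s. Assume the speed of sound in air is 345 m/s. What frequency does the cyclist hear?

44 km/h = 12.22 m/s.
The observer lies on the +x side, so the source is heading away from the observer and the observer is heading toward the source.
General Doppler shift: f' = f · (v + v_o)/(v + v_s).
f' = 163 × (345 + 5.1)/(345 + 12.22) = 163 × 350.1/357.22 ≈ 160 Hz.

160 Hz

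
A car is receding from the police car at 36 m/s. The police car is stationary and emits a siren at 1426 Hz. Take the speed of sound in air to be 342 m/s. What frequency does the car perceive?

Moving observer, stationary source: f' = f · (v − v_o)/v.
f' = 1426 × (342 − 36)/342 = 1426 × 306/342 ≈ 1276 Hz.

1276 Hz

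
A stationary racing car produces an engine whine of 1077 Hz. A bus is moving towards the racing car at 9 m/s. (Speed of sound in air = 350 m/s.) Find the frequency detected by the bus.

Moving observer, stationary source: f' = f · (v + v_o)/v.
f' = 1077 × (350 + 9)/350 = 1077 × 359/350 ≈ 1105 Hz.

1105 Hz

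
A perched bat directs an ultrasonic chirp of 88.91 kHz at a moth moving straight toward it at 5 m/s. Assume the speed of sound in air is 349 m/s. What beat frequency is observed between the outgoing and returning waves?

The moth first receives the wave as a moving observer: f₁ = f₀ · (v + u)/v = 88.91 × (349 + 5)/349 ≈ 90.18 kHz.
The reflection then acts as a moving source: f₂ = f₁ · v/(v − u) ≈ 91.49 kHz.
Equivalently f₂ = f₀ · (v + u)/(v − u).
Beat frequency (with f₀ = 88910 Hz): |f₂ − f₀| = 2u·f₀/(v − u) = 2 × 5 × 88910/344 ≈ 2585 Hz.

2585 Hz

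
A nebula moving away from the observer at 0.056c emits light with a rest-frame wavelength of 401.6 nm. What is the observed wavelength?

424.8 nm

Relativistic Doppler for wavelength: λ' = λ₀ · √((1 + β)/(1 − β)).
λ' = 401.6 × √(1.0560/0.9440) = 401.6 × 1.05766 ≈ 424.8 nm.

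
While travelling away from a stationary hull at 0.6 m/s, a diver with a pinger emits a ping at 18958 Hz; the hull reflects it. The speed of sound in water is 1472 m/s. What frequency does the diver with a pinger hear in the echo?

18943 Hz

The hull receives the sound from a moving source: f₁ = f₀ · v/(v + v_e) = 18958 × 1472/1472.6 ≈ 18950 Hz.
On the return leg the diver with a pinger is a moving observer: f₂ = f₁ · (v − v_e)/v = 18950 × 1471.4/1472 ≈ 18943 Hz.
Equivalently f₂ = f₀ · (v − v_e)/(v + v_e).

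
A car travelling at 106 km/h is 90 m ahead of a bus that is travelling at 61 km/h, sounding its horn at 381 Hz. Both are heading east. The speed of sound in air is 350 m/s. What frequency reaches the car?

367 Hz

61 km/h = 16.94 m/s; 106 km/h = 29.44 m/s.
The car is ahead, so the bus is moving toward it while the car is moving away from the bus.
Both move, so f' = f · (v − v_o)/(v − v_s).
f' = 381 × (350 − 29.44)/(350 − 16.94) = 381 × 320.56/333.06 ≈ 367 Hz.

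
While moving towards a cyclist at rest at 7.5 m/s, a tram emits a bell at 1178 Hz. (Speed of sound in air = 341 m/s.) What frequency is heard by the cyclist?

1204 Hz

Only the source moves, toward the listener, so f' = f · v/(v − v_s).
f' = 1178 × 341/(341 − 7.5) = 1178 × 341/333.5 ≈ 1204 Hz.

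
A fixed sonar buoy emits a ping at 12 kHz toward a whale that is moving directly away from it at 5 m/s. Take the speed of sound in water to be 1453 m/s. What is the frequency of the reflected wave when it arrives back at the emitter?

At the whale (a moving observer), f₁ = f₀ · (v − u)/v = 12 × 1448/1453 ≈ 11.96 kHz.
On reflection it acts as a source moving away from the stationary detector: f₂ = f₁ · v/(v + u) = 11.96 × 1453/1458 ≈ 11.92 kHz.
Equivalently f₂ = f₀ · (v − u)/(v + u).

11.92 kHz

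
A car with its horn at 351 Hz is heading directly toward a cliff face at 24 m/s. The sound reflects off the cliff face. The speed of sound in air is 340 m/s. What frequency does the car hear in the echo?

The cliff face receives the sound from a moving source: f₁ = f₀ · v/(v − v_e) = 351 × 340/316 ≈ 378 Hz.
On the return leg the car is a moving observer: f₂ = f₁ · (v + v_e)/v = 378 × 364/340 ≈ 404 Hz.
Equivalently f₂ = f₀ · (v + v_e)/(v − v_e).

404 Hz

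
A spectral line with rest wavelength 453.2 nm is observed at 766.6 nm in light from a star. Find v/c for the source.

λ'/λ₀ = 1.6915 > 1 (redshift), so the source is receding.
λ'/λ₀ = √((1 + β)/(1 − β)) for a receding source ⇒ β = (r² − 1)/(r² + 1) with r = λ'/λ₀.
β = (2.8613 − 1)/(2.8613 + 1) ≈ 0.482.

0.482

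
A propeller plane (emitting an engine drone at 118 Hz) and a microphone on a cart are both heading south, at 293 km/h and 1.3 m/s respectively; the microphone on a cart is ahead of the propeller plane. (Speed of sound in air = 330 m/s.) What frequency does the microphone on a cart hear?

156 Hz

293 km/h = 81.39 m/s.
The microphone on a cart is ahead, so the propeller plane is moving toward it while the microphone on a cart is moving away from the propeller plane.
Both move, so f' = f · (v − v_o)/(v − v_s).
f' = 118 × (330 − 1.3)/(330 − 81.39) = 118 × 328.7/248.61 ≈ 156 Hz.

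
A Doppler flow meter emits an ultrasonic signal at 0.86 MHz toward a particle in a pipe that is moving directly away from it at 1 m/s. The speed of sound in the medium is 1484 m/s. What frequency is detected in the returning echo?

At the particle in a pipe (a moving observer), f₁ = f₀ · (v − u)/v = 0.86 × 1483/1484 ≈ 0.8594 MHz.
On reflection it acts as a source moving away from the stationary detector: f₂ = f₁ · v/(v + u) = 0.8594 × 1484/1485 ≈ 0.8588 MHz.

0.8588 MHz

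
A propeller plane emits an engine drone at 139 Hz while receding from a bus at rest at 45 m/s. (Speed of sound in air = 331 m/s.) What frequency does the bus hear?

122 Hz

With the source moving away from a stationary observer, f' = f · v/(v + v_s).
f' = 139 × 331/(331 + 45) = 139 × 331/376 ≈ 122 Hz.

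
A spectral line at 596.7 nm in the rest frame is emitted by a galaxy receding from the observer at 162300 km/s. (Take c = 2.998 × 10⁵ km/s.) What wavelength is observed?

β = v/c = 162300/299800 = 0.5414.
Relativistic Doppler for wavelength: λ' = λ₀ · √((1 + β)/(1 − β)).
λ' = 596.7 × √(1.5414/0.4586) = 596.7 × 1.83323 ≈ 1093.9 nm.

1093.9 nm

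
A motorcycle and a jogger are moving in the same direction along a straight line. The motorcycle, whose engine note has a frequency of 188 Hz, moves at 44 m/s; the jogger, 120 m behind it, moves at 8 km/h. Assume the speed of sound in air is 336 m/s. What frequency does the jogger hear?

167 Hz

8 km/h = 2.222 m/s.
The jogger is behind, so the motorcycle is moving away from it while the jogger is moving toward the motorcycle.
General Doppler shift: f' = f · (v + v_o)/(v + v_s).
f' = 188 × (336 + 2.222)/(336 + 44) = 188 × 338.22/380 ≈ 167 Hz.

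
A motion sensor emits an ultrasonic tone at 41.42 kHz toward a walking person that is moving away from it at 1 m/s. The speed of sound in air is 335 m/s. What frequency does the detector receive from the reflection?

The walking person first receives the wave as a moving observer: f₁ = f₀ · (v − u)/v = 41.42 × (335 − 1)/335 ≈ 41.3 kHz.
The reflection then acts as a moving source: f₂ = f₁ · v/(v + u) ≈ 41.2 kHz.

41.2 kHz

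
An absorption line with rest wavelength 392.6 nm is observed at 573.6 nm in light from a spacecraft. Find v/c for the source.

λ'/λ₀ = 1.4610 > 1 (redshift), so the source is receding.
λ'/λ₀ = √((1 + β)/(1 − β)) for a receding source ⇒ β = (r² − 1)/(r² + 1) with r = λ'/λ₀.
β = (2.1346 − 1)/(2.1346 + 1) ≈ 0.362.

0.362c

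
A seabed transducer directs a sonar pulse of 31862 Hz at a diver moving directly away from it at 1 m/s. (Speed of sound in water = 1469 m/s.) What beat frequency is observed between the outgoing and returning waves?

At the diver (a moving observer), f₁ = f₀ · (v − u)/v = 31862 × 1468/1469 ≈ 31840.3 Hz.
The reflection then acts as a moving source: f₂ = f₁ · v/(v + u) ≈ 31818.7 Hz.
Beat frequency: |f₂ − f₀| = 2u·f₀/(v + u) = 2 × 1 × 31862/1470 ≈ 43.3 Hz.

43.3 Hz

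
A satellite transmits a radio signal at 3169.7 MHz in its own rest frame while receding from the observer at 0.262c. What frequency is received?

Relativistic Doppler for frequency: f' = f₀ · √((1 − β)/(1 + β)).
f' = 3169.7 × √(0.7380/1.2620) = 3169.7 × 0.76471 ≈ 2423.9 MHz.

2423.9 MHz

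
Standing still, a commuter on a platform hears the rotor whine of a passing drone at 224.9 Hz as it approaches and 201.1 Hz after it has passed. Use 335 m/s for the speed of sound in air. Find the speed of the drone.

18.7 m/s

f₁/f₂ = (v + v_s)/(v − v_s), so v_s = v · (f₁ − f₂)/(f₁ + f₂).
v_s = 335 × (224.9 − 201.1)/(224.9 + 201.1) = 335 × 23.8/426.0 ≈ 18.7 m/s.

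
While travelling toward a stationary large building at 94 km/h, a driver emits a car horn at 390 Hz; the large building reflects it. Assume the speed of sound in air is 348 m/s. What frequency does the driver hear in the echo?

453 Hz

94 km/h = 26.11 m/s.
The large building receives the sound from a moving source: f₁ = f₀ · v/(v − v_e) = 390 × 348/321.89 ≈ 422 Hz.
On the return leg the driver is a moving observer: f₂ = f₁ · (v + v_e)/v = 422 × 374.11/348 ≈ 453 Hz.
Equivalently f₂ = f₀ · (v + v_e)/(v − v_e).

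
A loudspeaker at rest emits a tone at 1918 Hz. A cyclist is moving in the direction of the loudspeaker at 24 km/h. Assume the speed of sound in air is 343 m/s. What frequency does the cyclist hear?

1955 Hz

24 km/h = 6.667 m/s.
Moving observer, stationary source: f' = f · (v + v_o)/v.
f' = 1918 × (343 + 6.667)/343 = 1918 × 349.67/343 ≈ 1955 Hz.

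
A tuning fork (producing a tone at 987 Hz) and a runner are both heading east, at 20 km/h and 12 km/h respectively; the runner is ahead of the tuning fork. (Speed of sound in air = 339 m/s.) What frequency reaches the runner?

994 Hz

20 km/h = 5.556 m/s; 12 km/h = 3.333 m/s.
The runner is ahead, so the tuning fork is moving toward it while the runner is moving away from the tuning fork.
With source approaching and observer receding, f' = f · (v − v_o)/(v − v_s).
f' = 987 × (339 − 3.333)/(339 − 5.556) = 987 × 335.67/333.44 ≈ 994 Hz.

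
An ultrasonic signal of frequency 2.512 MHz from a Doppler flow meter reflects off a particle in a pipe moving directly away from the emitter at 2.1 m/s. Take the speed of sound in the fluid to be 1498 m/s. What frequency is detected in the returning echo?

At the particle in a pipe (a moving observer), f₁ = f₀ · (v − u)/v = 2.512 × 1495.9/1498 ≈ 2.508 MHz.
On reflection it acts as a source moving away from the stationary detector: f₂ = f₁ · v/(v + u) = 2.508 × 1498/1500.1 ≈ 2.505 MHz.

2.505 MHz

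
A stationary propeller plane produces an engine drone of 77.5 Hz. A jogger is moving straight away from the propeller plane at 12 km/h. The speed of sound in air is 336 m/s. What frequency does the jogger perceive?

77 Hz

12 km/h = 3.333 m/s.
Only the observer moves, away from the source, so f' = f · (v − v_o)/v.
f' = 77.5 × (336 − 3.333)/336 = 77.5 × 332.67/336 ≈ 77 Hz.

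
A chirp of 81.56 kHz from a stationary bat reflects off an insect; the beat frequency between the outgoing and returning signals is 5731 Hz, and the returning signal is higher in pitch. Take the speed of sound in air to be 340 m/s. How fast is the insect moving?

11.5 m/s

Double Doppler shift off a moving reflector: f₂ = f₀ · (v + u)/(v − u) (u > 0 toward emitter).
Returning signal is higher, so f₂ = f₀ + Δf = 81560 + 5731 = 87291 Hz.
Rearranging, u = v · (f₂ − f₀)/(f₂ + f₀) = 340 × 5731/168851 ≈ 11.5 m/s.
So the insect is moving at 11.5 m/s toward the emitter.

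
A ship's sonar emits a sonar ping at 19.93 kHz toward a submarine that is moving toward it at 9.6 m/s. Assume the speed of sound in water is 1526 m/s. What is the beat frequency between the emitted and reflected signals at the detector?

At the submarine (a moving observer), f₁ = f₀ · (v + u)/v = 19.93 × 1535.6/1526 ≈ 20.055 kHz.
The reflection then acts as a moving source: f₂ = f₁ · v/(v − u) ≈ 20.182 kHz.
Equivalently f₂ = f₀ · (v + u)/(v − u).
Beat frequency (with f₀ = 19930 Hz): |f₂ − f₀| = 2u·f₀/(v − u) = 2 × 9.6 × 19930/1516.4 ≈ 252 Hz.

252 Hz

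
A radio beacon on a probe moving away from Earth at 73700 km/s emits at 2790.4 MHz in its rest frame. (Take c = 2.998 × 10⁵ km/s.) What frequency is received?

2171.1 MHz

β = v/c = 73700/299800 = 0.2458.
Relativistic Doppler for frequency: f' = f₀ · √((1 − β)/(1 + β)).
f' = 2790.4 × √(0.7542/1.2458) = 2790.4 × 0.77805 ≈ 2171.1 MHz.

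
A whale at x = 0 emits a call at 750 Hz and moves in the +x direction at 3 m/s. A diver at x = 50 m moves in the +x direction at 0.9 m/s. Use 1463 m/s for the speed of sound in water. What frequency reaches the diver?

The observer lies on the +x side, so the source is heading toward the observer and the observer is heading away from the source.
General Doppler shift: f' = f · (v − v_o)/(v − v_s).
f' = 750 × (1463 − 0.9)/(1463 − 3) = 750 × 1462.1/1460 ≈ 751 Hz.

751 Hz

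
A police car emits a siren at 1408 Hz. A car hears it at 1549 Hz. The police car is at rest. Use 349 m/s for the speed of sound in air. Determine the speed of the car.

f' > f, so the car is approaching.
f' = f · (v + v_o)/v ⇒ v_o = v · |f'/f − 1|.
v_o = 349 × |1549/1408 − 1| = 349 × 0.1001 ≈ 35 m/s.

35 m/s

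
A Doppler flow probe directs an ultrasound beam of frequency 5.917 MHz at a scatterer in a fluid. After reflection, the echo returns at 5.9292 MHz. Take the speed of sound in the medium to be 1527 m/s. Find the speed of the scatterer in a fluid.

Double Doppler shift off a moving reflector: f₂ = f₀ · (v + u)/(v − u) (u > 0 toward emitter).
Rearranging, u = v · (f₂ − f₀)/(f₂ + f₀) = 1527 × 0.0122/11.8462 ≈ 1.57 m/s.
So the scatterer in a fluid is moving at 1.57 m/s toward the emitter.

1.57 m/s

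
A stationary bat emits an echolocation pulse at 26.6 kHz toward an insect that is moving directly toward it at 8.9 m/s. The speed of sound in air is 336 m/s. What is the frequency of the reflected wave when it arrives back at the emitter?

At the insect (a moving observer), f₁ = f₀ · (v + u)/v = 26.6 × 344.9/336 ≈ 27.3 kHz.
The reflection then acts as a moving source: f₂ = f₁ · v/(v − u) ≈ 28.0 kHz.
Equivalently f₂ = f₀ · (v + u)/(v − u).

28.0 kHz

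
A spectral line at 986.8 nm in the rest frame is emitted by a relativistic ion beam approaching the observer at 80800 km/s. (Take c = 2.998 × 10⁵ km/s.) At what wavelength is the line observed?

748.5 nm

β = v/c = 80800/299800 = 0.2695.
Relativistic Doppler for wavelength: λ' = λ₀ · √((1 − β)/(1 + β)).
λ' = 986.8 × √(0.7305/1.2695) = 986.8 × 0.75856 ≈ 748.5 nm.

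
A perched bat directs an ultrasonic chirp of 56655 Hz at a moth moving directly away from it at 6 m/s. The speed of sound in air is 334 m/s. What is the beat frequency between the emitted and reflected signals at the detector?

The moth first receives the wave as a moving observer: f₁ = f₀ · (v − u)/v = 56655 × (334 − 6)/334 ≈ 55637 Hz.
On reflection it acts as a source moving away from the stationary detector: f₂ = f₁ · v/(v + u) = 55637 × 334/340 ≈ 54655 Hz.
Equivalently f₂ = f₀ · (v − u)/(v + u).
Beat frequency: |f₂ − f₀| = 2u·f₀/(v + u) = 2 × 6 × 56655/340 ≈ 2000 Hz.

2000 Hz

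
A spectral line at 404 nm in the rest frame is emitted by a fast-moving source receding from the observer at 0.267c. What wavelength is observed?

531.2 nm

Relativistic Doppler for wavelength: λ' = λ₀ · √((1 + β)/(1 − β)).
λ' = 404 × √(1.2670/0.7330) = 404 × 1.31473 ≈ 531.2 nm.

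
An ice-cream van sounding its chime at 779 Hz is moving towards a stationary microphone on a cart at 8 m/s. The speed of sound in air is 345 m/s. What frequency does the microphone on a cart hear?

With the source moving toward a stationary observer, f' = f · v/(v − v_s).
f' = 779 × 345/(345 − 8) = 779 × 345/337 ≈ 797 Hz.

797 Hz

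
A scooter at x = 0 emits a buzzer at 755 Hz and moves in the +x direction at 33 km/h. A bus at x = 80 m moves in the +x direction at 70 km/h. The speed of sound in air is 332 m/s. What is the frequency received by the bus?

731 Hz

33 km/h = 9.167 m/s; 70 km/h = 19.44 m/s.
The observer lies on the +x side, so the source is heading toward the observer and the observer is heading away from the source.
General Doppler shift: f' = f · (v − v_o)/(v − v_s).
f' = 755 × (332 − 19.44)/(332 − 9.167) = 755 × 312.56/322.83 ≈ 731 Hz.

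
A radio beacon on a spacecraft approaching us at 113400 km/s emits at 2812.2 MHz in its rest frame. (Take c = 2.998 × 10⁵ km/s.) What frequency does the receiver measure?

4187.0 MHz

β = v/c = 113400/299800 = 0.3783.
Relativistic Doppler for frequency: f' = f₀ · √((1 + β)/(1 − β)).
f' = 2812.2 × √(1.3783/0.6217) = 2812.2 × 1.48887 ≈ 4187.0 MHz.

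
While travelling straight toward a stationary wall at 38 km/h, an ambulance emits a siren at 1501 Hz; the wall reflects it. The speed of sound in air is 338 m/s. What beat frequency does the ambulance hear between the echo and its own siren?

38 km/h = 10.56 m/s.
The wall receives the sound from a moving source: f₁ = f₀ · v/(v − v_e) = 1501 × 338/327.44 ≈ 1549.4 Hz.
On the return leg the ambulance is a moving observer: f₂ = f₁ · (v + v_e)/v = 1549.4 × 348.56/338 ≈ 1597.8 Hz.
Equivalently f₂ = f₀ · (v + v_e)/(v − v_e).
Beat against the emitted tone: |f₂ − f₀| = 2v_e·f₀/(v − v_e) = 2 × 10.56 × 1501/327.44 ≈ 97 Hz.

97 Hz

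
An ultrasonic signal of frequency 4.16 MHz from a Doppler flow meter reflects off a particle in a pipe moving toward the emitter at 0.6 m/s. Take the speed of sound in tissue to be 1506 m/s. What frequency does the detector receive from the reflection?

4.163 MHz

The particle in a pipe first receives the wave as a moving observer: f₁ = f₀ · (v + u)/v = 4.16 × (1506 + 0.6)/1506 ≈ 4.162 MHz.
On reflection it acts as a source moving toward the stationary detector: f₂ = f₁ · v/(v − u) = 4.162 × 1506/1505.4 ≈ 4.163 MHz.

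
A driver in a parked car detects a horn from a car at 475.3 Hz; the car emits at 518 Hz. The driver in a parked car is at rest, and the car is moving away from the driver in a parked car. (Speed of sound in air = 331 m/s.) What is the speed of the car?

f' = f · v/(v + v_s) ⇒ v_s = v · |1 − f/f'|.
v_s = 331 × |1 − 518/475.3| = 331 × 0.08984 ≈ 30 m/s.

30 m/s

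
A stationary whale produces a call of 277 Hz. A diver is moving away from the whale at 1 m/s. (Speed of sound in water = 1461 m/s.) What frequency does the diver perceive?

277 Hz

Only the observer moves, away from the source, so f' = f · (v − v_o)/v.
f' = 277 × (1461 − 1)/1461 = 277 × 1460/1461 ≈ 277 Hz.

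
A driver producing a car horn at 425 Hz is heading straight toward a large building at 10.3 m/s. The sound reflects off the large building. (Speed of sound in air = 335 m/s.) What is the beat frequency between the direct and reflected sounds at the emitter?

27.0 Hz

The large building receives the sound from a moving source: f₁ = f₀ · v/(v − v_e) = 425 × 335/324.7 ≈ 438.5 Hz.
On the return leg the driver is a moving observer: f₂ = f₁ · (v + v_e)/v = 438.5 × 345.3/335 ≈ 452.0 Hz.
Equivalently f₂ = f₀ · (v + v_e)/(v − v_e).
Beat against the emitted tone: |f₂ − f₀| = 2v_e·f₀/(v − v_e) = 2 × 10.3 × 425/324.7 ≈ 27.0 Hz.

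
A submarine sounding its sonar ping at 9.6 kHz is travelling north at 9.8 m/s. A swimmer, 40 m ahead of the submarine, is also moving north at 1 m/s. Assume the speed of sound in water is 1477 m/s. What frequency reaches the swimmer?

The swimmer is ahead, so the submarine is moving toward it while the swimmer is moving away from the submarine.
Both move, so f' = f · (v − v_o)/(v − v_s).
f' = 9.6 × (1477 − 1)/(1477 − 9.8) = 9.6 × 1476/1467.2 ≈ 9.66 kHz.

9.66 kHz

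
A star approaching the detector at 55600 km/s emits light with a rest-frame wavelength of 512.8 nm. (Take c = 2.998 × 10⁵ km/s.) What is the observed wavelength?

425.1 nm

β = v/c = 55600/299800 = 0.1855.
Relativistic Doppler for wavelength: λ' = λ₀ · √((1 − β)/(1 + β)).
λ' = 512.8 × √(0.8145/1.1855) = 512.8 × 0.82892 ≈ 425.1 nm.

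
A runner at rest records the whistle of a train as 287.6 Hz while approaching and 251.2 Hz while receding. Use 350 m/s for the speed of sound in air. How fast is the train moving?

23.6 m/s

f₁/f₂ = (v + v_s)/(v − v_s), so v_s = v · (f₁ − f₂)/(f₁ + f₂).
v_s = 350 × (287.6 − 251.2)/(287.6 + 251.2) = 350 × 36.4/538.8 ≈ 23.6 m/s.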